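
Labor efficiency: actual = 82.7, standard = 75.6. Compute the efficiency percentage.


Efficiency = (actual / standard) × 100
= (82.7 / 75.6) × 100
= 109.4%


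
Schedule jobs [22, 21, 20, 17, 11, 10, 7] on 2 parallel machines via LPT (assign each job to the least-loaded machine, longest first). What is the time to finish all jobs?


Jobs (LPT sorted): [22, 21, 20, 17, 11, 10, 7]
Machines: 2
  J=22 → Machine 1 (load: 0+22=22)
  J=21 → Machine 2 (load: 0+21=21)
  J=20 → Machine 2 (load: 21+20=41)
  J=17 → Machine 1 (load: 22+17=39)
  J=11 → Machine 1 (load: 39+11=50)
  J=10 → Machine 2 (load: 41+10=51)
  J=7 → Machine 1 (load: 50+7=57)
Machine loads: [57, 51]
Makespan = max = 57 time units


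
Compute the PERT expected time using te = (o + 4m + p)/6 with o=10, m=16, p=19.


te = (o + 4m + p) / 6
= (10 + 4×16 + 19) / 6
= (10 + 64 + 19) / 6
= 93 / 6
= 15.50


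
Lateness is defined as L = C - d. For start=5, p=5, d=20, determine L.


Completion = 5 + 5 = 10
Lateness = C - d = 10 - 20
= -10


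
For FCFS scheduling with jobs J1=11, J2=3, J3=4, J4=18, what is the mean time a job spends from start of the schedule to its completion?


Completion times:
  J1: completes at 11
  J2: completes at 14
  J3: completes at 18
  J4: completes at 36
Sum = 79
Average = 79/4
= 19.75


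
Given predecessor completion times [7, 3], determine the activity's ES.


ES = max of all predecessor completion times
Predecessors: [7, 3]
ES = max(7, 3)
= 7


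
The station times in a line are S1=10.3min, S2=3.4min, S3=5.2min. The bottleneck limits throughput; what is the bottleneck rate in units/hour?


Bottleneck = longest station time
Station times: [10.3, 3.4, 5.2]
Max = 10.3 min
Rate = 60 / 10.3
= 5.83 units/hour (bottleneck: 10.3min)


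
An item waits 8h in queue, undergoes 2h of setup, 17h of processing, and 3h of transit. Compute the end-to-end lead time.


Lead time = queue + setup + processing + transit
= 8 + 2 + 17 + 3
= 30 hours


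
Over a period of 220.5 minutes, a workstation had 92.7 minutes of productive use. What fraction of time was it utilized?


Utilization = busy / total × 100
= 92.7 / 220.5 × 100
= 42.0%


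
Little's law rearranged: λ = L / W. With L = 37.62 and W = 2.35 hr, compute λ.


Little's law: L = λW → λ = L / W
= 37.62 / 2.35
= 16.01 per hour


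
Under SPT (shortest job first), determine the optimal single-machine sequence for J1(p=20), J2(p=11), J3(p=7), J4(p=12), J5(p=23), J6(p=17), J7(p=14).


SPT: sort by shortest processing time
  J3: p=7
  J2: p=11
  J4: p=12
  J7: p=14
  J6: p=17
  J1: p=20
  J5: p=23
Order: J3 → J2 → J4 → J7 → J6 → J1 → J5


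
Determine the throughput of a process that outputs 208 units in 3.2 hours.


Throughput = units / time
= 208 / 3.2
= 65.0 units/hour


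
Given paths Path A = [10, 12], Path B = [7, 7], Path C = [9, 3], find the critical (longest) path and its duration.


Path A: 10 + 12 = 22
Path B: 7 + 7 = 14
Path C: 9 + 3 = 12
Critical path = longest = max(22, 14, 12)
= 22 (Path A)


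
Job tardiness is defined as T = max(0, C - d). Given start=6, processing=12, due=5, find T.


Completion = start + processing = 6 + 12 = 18
Tardiness = max(0, C - d) = max(0, 18 - 5)
= max(0, 13)
= 13


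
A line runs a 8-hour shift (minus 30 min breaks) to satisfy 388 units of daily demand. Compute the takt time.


Available = 8×60 - 30 = 450 min
Takt time = 450 / 388
= 1.16 min/unit


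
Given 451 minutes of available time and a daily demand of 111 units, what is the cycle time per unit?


Cycle time = available time / demand
= 451 / 111
= 4.06 min/unit


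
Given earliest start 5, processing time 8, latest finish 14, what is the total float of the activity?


EF = ES + duration = 5 + 8 = 13
LS = LF - duration = 14 - 8 = 6
Total Float = LF - EF = 14 - 13
(or LS - ES = 6 - 5)
= 1


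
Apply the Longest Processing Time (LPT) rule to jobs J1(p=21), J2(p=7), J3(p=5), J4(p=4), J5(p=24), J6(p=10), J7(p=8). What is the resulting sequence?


LPT: sort by longest processing time first
  J5: p=24
  J1: p=21
  J6: p=10
  J7: p=8
  J2: p=7
  J3: p=5
  J4: p=4
Order: J5 → J1 → J6 → J7 → J2 → J3 → J4


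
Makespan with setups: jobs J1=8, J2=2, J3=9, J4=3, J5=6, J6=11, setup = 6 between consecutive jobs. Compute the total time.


Makespan = Σ processing + (n-1) × setup
= (8 + 2 + 9 + 3 + 6 + 11) + (6-1)×6
= 39 + 30
= 69 time units


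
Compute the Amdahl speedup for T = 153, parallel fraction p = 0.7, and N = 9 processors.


Amdahl's law: T_p = T × ((1-p) + p/N)
= 153 × ((1-0.7) + 0.7/9)
= 153 × (0.30 + 0.0778)
= 153 × 0.3778
= 57.80
Speedup = 153/57.80
= 2.65×


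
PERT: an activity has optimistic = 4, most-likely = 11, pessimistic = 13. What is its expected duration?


te = (o + 4m + p) / 6
= (4 + 4×11 + 13) / 6
= (4 + 44 + 13) / 6
= 61 / 6
= 10.17


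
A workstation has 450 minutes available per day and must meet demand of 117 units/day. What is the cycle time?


Cycle time = available time / demand
= 450 / 117
= 3.85 min/unit


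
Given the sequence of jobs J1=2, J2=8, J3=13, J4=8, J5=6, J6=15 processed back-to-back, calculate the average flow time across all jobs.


Completion times:
  J1: completes at 2
  J2: completes at 10
  J3: completes at 23
  J4: completes at 31
  J5: completes at 37
  J6: completes at 52
Sum = 155
Average = 155/6
= 25.83


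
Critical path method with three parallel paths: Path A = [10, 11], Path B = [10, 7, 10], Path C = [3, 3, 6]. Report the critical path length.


Path A: 10 + 11 = 21
Path B: 10 + 7 + 10 = 27
Path C: 3 + 3 + 6 = 12
Critical path = longest = max(21, 27, 12)
= 27 (Path B)


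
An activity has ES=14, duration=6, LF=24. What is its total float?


EF = ES + duration = 14 + 6 = 20
LS = LF - duration = 24 - 6 = 18
Total Float = LF - EF = 24 - 20
(or LS - ES = 18 - 14)
= 4


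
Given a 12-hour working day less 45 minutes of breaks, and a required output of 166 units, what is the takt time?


Available = 12×60 - 45 = 675 min
Takt time = 675 / 166
= 4.07 min/unit


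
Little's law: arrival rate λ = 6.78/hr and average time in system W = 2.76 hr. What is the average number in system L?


Little's law: L = λ × W
= 6.78 × 2.76
= 18.71


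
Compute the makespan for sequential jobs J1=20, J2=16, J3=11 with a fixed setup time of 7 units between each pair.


Makespan = Σ processing + (n-1) × setup
= (20 + 16 + 11) + (3-1)×7
= 47 + 14
= 61 time units


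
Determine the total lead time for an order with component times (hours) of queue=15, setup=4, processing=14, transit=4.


Lead time = queue + setup + processing + transit
= 15 + 4 + 14 + 4
= 37 hours


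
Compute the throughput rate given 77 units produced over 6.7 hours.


Throughput = units / time
= 77 / 6.7
= 11.5 units/hour


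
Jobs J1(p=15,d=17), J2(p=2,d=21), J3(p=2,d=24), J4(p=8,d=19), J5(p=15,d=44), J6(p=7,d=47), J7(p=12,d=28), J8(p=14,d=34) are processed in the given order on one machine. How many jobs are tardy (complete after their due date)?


Completion vs due date:
  J1: C=15, d=17 → on time
  J2: C=17, d=21 → on time
  J3: C=19, d=24 → on time
  J4: C=27, d=19 → TARDY
  J5: C=42, d=44 → on time
  J6: C=49, d=47 → TARDY
  J7: C=61, d=28 → TARDY
  J8: C=75, d=34 → TARDY
Tardy jobs: J4, J6, J7, J8
Count = 4


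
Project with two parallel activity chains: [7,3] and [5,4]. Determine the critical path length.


Path A: 7 + 3 = 10
Path B: 5 + 4 = 9
Critical path = longest = max(10, 9)
= 10 (Path A)


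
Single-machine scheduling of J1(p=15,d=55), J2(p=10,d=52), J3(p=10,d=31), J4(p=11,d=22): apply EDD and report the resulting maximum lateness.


EDD order: J4 → J3 → J2 → J1
Completion and lateness:
  J4: C=11, d=22, L=11-22=-11
  J3: C=21, d=31, L=21-31=-10
  J2: C=31, d=52, L=31-52=-21
  J1: C=46, d=55, L=46-55=-9
Lmax = max(-11, -10, -21, -9)
= -9


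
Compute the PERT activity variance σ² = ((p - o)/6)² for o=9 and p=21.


σ² = ((p - o) / 6)² = (p - o)² / 36
= (21 - 9)² / 36
= 12² / 36
= 144 / 36
= 4.0000


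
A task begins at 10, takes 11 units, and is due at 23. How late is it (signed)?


Completion = 10 + 11 = 21
Lateness = C - d = 21 - 23
= -2


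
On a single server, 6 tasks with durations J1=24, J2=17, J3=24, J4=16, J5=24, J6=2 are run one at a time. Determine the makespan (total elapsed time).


Sequential makespan: sum all processing times
= 24 + 17 + 24 + 16 + 24 + 2
= 107 time units


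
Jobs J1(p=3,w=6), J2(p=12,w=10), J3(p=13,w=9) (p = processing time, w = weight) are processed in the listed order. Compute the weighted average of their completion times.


Completion times:
  J1: C=3, w×C=6×3=18
  J2: C=15, w×C=10×15=150
  J3: C=28, w×C=9×28=252
Sum w×C = 420
Sum w = 25
Weighted avg = 420/25
= 16.80


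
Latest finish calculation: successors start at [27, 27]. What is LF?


LF = min of all successor start times
Successors start at: [27, 27]
LF = min(27, 27)
= 27


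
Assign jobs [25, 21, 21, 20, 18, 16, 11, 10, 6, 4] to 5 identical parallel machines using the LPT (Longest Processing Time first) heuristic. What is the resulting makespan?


Jobs (LPT sorted): [25, 21, 21, 20, 18, 16, 11, 10, 6, 4]
Machines: 5
  J=25 → Machine 1 (load: 0+25=25)
  J=21 → Machine 2 (load: 0+21=21)
  J=21 → Machine 3 (load: 0+21=21)
  J=20 → Machine 4 (load: 0+20=20)
  J=18 → Machine 5 (load: 0+18=18)
  J=16 → Machine 5 (load: 18+16=34)
  J=11 → Machine 4 (load: 20+11=31)
  J=10 → Machine 2 (load: 21+10=31)
  J=6 → Machine 3 (load: 21+6=27)
  J=4 → Machine 1 (load: 25+4=29)
Machine loads: [29, 31, 27, 31, 34]
Makespan = max = 34 time units


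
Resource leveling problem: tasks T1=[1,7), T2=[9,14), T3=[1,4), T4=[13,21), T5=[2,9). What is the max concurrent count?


Check each time point for overlaps:
  t=2: 3 tasks active (T1, T3, T5)
Max concurrent = 3


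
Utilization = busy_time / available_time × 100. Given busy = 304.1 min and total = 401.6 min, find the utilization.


Utilization = busy / total × 100
= 304.1 / 401.6 × 100
= 75.7%


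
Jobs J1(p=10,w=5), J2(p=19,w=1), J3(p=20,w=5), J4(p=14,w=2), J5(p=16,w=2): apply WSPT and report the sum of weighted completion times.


WSPT order (by p/w): J1 → J3 → J4 → J5 → J2
  J1: C=10, w·C=5×10=50
  J3: C=30, w·C=5×30=150
  J4: C=44, w·C=2×44=88
  J5: C=60, w·C=2×60=120
  J2: C=79, w·C=1×79=79
Σ w·C = 487
= 487


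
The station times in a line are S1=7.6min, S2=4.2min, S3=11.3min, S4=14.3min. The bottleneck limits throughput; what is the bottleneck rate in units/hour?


Bottleneck = longest station time
Station times: [7.6, 4.2, 11.3, 14.3]
Max = 14.3 min
Rate = 60 / 14.3
= 4.20 units/hour (bottleneck: 14.3min)


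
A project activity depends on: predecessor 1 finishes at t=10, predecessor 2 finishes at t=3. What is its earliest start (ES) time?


ES = max of all predecessor completion times
Predecessors: [10, 3]
ES = max(10, 3)
= 10


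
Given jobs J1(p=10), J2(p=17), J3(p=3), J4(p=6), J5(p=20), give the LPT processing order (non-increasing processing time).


LPT: sort by longest processing time first
  J5: p=20
  J2: p=17
  J1: p=10
  J4: p=6
  J3: p=3
Order: J5 → J2 → J1 → J4 → J3


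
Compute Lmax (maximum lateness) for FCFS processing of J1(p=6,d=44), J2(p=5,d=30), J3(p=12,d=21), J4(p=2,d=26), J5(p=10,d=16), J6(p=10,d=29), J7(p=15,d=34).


Lateness per job (L = C - d):
  J1: C=6, d=44, L=-38
  J2: C=11, d=30, L=-19
  J3: C=23, d=21, L=2
  J4: C=25, d=26, L=-1
  J5: C=35, d=16, L=19
  J6: C=45, d=29, L=16
  J7: C=60, d=34, L=26
Lmax = max(-38, -19, 2, -1, 19, 16, 26)
= 26


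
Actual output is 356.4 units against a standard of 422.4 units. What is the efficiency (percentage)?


Efficiency = (actual / standard) × 100
= (356.4 / 422.4) × 100
= 84.4%


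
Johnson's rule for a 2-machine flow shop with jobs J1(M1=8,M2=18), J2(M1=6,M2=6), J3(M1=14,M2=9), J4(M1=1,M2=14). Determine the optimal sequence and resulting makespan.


Johnson's rule:
Group 1 (M1≤M2, sort by M1): ['J4', 'J2', 'J1']
Group 2 (M1>M2, sort desc M2): ['J3']
Sequence: J4 → J2 → J1 → J3
Makespan calculation:
  J4: M1 done=1, M2 done=15
  J2: M1 done=7, M2 done=21
  J1: M1 done=15, M2 done=39
  J3: M1 done=29, M2 done=48
= Sequence: J4 → J2 → J1 → J3, Makespan: 48


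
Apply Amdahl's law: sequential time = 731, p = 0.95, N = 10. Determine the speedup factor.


Amdahl's law: T_p = T × ((1-p) + p/N)
= 731 × ((1-0.95) + 0.95/10)
= 731 × (0.05 + 0.0950)
= 731 × 0.1450
= 106.00
Speedup = 731/106.00
= 6.90×


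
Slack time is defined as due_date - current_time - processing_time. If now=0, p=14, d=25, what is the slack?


Slack = due - current_time - processing
= 25 - 0 - 14
= 11


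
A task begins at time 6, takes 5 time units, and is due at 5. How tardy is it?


Completion = start + processing = 6 + 5 = 11
Tardiness = max(0, C - d) = max(0, 11 - 5)
= max(0, 6)
= 6


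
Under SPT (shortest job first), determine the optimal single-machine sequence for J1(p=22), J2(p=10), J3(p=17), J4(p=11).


SPT: sort by shortest processing time
  J2: p=10
  J4: p=11
  J3: p=17
  J1: p=22
Order: J2 → J4 → J3 → J1


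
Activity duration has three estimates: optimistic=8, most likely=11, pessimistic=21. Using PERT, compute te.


te = (o + 4m + p) / 6
= (8 + 4×11 + 21) / 6
= (8 + 44 + 21) / 6
= 73 / 6
= 12.17


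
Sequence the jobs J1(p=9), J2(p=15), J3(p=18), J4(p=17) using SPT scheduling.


SPT: sort by shortest processing time
  J1: p=9
  J2: p=15
  J4: p=17
  J3: p=18
Order: J1 → J2 → J4 → J3


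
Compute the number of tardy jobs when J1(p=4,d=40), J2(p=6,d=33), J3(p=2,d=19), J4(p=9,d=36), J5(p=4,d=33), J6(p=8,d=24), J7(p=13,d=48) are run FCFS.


Completion vs due date:
  J1: C=4, d=40 → on time
  J2: C=10, d=33 → on time
  J3: C=12, d=19 → on time
  J4: C=21, d=36 → on time
  J5: C=25, d=33 → on time
  J6: C=33, d=24 → TARDY
  J7: C=46, d=48 → on time
Tardy jobs: J6
Count = 1


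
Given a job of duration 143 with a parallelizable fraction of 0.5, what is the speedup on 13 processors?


Amdahl's law: T_p = T × ((1-p) + p/N)
= 143 × ((1-0.5) + 0.5/13)
= 143 × (0.50 + 0.0385)
= 143 × 0.5385
= 77.00
Speedup = 143/77.00
= 1.86×


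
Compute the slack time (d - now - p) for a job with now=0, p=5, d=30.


Slack = due - current_time - processing
= 30 - 0 - 5
= 25


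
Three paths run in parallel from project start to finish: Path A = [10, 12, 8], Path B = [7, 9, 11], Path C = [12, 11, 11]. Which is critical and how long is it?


Path A: 10 + 12 + 8 = 30
Path B: 7 + 9 + 11 = 27
Path C: 12 + 11 + 11 = 34
Critical path = longest = max(30, 27, 34)
= 34 (Path C)


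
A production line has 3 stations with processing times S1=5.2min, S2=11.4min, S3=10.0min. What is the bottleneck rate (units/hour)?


Bottleneck = longest station time
Station times: [5.2, 11.4, 10.0]
Max = 11.4 min
Rate = 60 / 11.4
= 5.26 units/hour (bottleneck: 11.4min)


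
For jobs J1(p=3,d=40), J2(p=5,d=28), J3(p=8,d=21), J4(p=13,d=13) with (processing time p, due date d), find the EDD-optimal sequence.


EDD: sort by earliest due date
  J4: d=13, p=13
  J3: d=21, p=8
  J2: d=28, p=5
  J1: d=40, p=3
Order: J4 → J3 → J2 → J1


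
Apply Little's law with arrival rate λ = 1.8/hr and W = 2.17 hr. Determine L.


Little's law: L = λ × W
= 1.8 × 2.17
= 3.91


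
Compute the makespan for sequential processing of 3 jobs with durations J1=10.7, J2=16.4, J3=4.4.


Sequential makespan: sum all processing times
= 10.7 + 16.4 + 4.4
= 31.5 time units


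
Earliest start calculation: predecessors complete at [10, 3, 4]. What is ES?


ES = max of all predecessor completion times
Predecessors: [10, 3, 4]
ES = max(10, 3, 4)
= 10


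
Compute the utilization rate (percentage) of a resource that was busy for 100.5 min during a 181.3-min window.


Utilization = busy / total × 100
= 100.5 / 181.3 × 100
= 55.4%


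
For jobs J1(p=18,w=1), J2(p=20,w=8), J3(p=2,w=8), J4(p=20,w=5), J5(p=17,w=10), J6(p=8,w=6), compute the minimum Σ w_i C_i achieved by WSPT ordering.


WSPT order (by p/w): J3 → J6 → J5 → J2 → J4 → J1
  J3: C=2, w·C=8×2=16
  J6: C=10, w·C=6×10=60
  J5: C=27, w·C=10×27=270
  J2: C=47, w·C=8×47=376
  J4: C=67, w·C=5×67=335
  J1: C=85, w·C=1×85=85
Σ w·C = 1142
= 1142


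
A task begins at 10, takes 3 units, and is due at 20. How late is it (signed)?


Completion = 10 + 3 = 13
Lateness = C - d = 13 - 20
= -7


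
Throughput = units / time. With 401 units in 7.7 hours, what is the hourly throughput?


Throughput = units / time
= 401 / 7.7
= 52.1 units/hour


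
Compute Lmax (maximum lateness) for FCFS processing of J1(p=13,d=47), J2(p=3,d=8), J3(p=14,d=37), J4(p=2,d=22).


Lateness per job (L = C - d):
  J1: C=13, d=47, L=-34
  J2: C=16, d=8, L=8
  J3: C=30, d=37, L=-7
  J4: C=32, d=22, L=10
Lmax = max(-34, 8, -7, 10)
= 10


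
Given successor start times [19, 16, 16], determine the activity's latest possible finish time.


LF = min of all successor start times
Successors start at: [19, 16, 16]
LF = min(19, 16, 16)
= 16


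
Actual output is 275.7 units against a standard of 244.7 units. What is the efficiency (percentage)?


Efficiency = (actual / standard) × 100
= (275.7 / 244.7) × 100
= 112.7%


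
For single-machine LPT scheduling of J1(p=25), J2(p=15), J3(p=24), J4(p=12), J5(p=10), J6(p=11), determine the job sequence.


LPT: sort by longest processing time first
  J1: p=25
  J3: p=24
  J2: p=15
  J4: p=12
  J6: p=11
  J5: p=10
Order: J1 → J3 → J2 → J4 → J6 → J5


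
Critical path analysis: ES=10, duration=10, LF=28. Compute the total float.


EF = ES + duration = 10 + 10 = 20
LS = LF - duration = 28 - 10 = 18
Total Float = LF - EF = 28 - 20
(or LS - ES = 18 - 10)
= 8


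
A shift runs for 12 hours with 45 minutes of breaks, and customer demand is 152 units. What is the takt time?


Available = 12×60 - 45 = 675 min
Takt time = 675 / 152
= 4.44 min/unit


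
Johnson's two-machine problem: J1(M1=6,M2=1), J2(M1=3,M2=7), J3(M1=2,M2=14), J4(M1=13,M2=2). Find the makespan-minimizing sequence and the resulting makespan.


Johnson's rule:
Group 1 (M1≤M2, sort by M1): ['J3', 'J2']
Group 2 (M1>M2, sort desc M2): ['J4', 'J1']
Sequence: J3 → J2 → J4 → J1
Makespan calculation:
  J3: M1 done=2, M2 done=16
  J2: M1 done=5, M2 done=23
  J4: M1 done=18, M2 done=25
  J1: M1 done=24, M2 done=26
= Sequence: J3 → J2 → J4 → J1, Makespan: 26


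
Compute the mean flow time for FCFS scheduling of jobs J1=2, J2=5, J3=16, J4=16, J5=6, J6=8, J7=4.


Completion times:
  J1: completes at 2
  J2: completes at 7
  J3: completes at 23
  J4: completes at 39
  J5: completes at 45
  J6: completes at 53
  J7: completes at 57
Sum = 226
Average = 226/7
= 32.29


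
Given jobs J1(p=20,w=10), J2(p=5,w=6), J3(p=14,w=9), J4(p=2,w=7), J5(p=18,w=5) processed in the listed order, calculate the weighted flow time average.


Completion times:
  J1: C=20, w×C=10×20=200
  J2: C=25, w×C=6×25=150
  J3: C=39, w×C=9×39=351
  J4: C=41, w×C=7×41=287
  J5: C=59, w×C=5×59=295
Sum w×C = 1283
Sum w = 37
Weighted avg = 1283/37
= 34.68


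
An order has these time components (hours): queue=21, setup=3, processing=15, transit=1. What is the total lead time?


Lead time = queue + setup + processing + transit
= 21 + 3 + 15 + 1
= 40 hours


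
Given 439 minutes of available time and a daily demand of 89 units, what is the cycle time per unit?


Cycle time = available time / demand
= 439 / 89
= 4.93 min/unit


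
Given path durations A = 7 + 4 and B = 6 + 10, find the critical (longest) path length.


Path A: 7 + 4 = 11
Path B: 6 + 10 = 16
Critical path = longest = max(11, 16)
= 16 (Path B)


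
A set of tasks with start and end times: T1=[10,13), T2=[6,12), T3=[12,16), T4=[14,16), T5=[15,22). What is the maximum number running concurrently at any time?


Check each time point for overlaps:
  t=15: 3 tasks active (T3, T4, T5)
Max concurrent = 3


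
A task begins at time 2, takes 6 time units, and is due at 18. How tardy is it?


Completion = start + processing = 2 + 6 = 8
Tardiness = max(0, C - d) = max(0, 8 - 18)
= max(0, -10)
= 0


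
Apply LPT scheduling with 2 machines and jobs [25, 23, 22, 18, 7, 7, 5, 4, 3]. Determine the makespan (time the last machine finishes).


Jobs (LPT sorted): [25, 23, 22, 18, 7, 7, 5, 4, 3]
Machines: 2
  J=25 → Machine 1 (load: 0+25=25)
  J=23 → Machine 2 (load: 0+23=23)
  J=22 → Machine 2 (load: 23+22=45)
  J=18 → Machine 1 (load: 25+18=43)
  J=7 → Machine 1 (load: 43+7=50)
  J=7 → Machine 2 (load: 45+7=52)
  J=5 → Machine 1 (load: 50+5=55)
  J=4 → Machine 2 (load: 52+4=56)
  J=3 → Machine 1 (load: 55+3=58)
Machine loads: [58, 56]
Makespan = max = 58 time units


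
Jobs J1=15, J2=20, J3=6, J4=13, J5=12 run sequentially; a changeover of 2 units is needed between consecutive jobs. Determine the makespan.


Makespan = Σ processing + (n-1) × setup
= (15 + 20 + 6 + 13 + 12) + (5-1)×2
= 66 + 8
= 74 time units


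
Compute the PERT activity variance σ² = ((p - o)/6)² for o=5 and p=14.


σ² = ((p - o) / 6)² = (p - o)² / 36
= (14 - 5)² / 36
= 9² / 36
= 81 / 36
= 2.2500


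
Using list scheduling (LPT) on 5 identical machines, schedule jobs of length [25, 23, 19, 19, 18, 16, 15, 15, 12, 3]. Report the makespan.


Jobs (LPT sorted): [25, 23, 19, 19, 18, 16, 15, 15, 12, 3]
Machines: 5
  J=25 → Machine 1 (load: 0+25=25)
  J=23 → Machine 2 (load: 0+23=23)
  J=19 → Machine 3 (load: 0+19=19)
  J=19 → Machine 4 (load: 0+19=19)
  J=18 → Machine 5 (load: 0+18=18)
  J=16 → Machine 5 (load: 18+16=34)
  J=15 → Machine 3 (load: 19+15=34)
  J=15 → Machine 4 (load: 19+15=34)
  J=12 → Machine 2 (load: 23+12=35)
  J=3 → Machine 1 (load: 25+3=28)
Machine loads: [28, 35, 34, 34, 34]
Makespan = max = 35 time units


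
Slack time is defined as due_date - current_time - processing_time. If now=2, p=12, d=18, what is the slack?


Slack = due - current_time - processing
= 18 - 2 - 12
= 4


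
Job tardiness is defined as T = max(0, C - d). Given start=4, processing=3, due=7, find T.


Completion = start + processing = 4 + 3 = 7
Tardiness = max(0, C - d) = max(0, 7 - 7)
= max(0, 0)
= 0


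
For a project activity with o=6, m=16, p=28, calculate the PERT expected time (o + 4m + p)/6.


te = (o + 4m + p) / 6
= (6 + 4×16 + 28) / 6
= (6 + 64 + 28) / 6
= 98 / 6
= 16.33


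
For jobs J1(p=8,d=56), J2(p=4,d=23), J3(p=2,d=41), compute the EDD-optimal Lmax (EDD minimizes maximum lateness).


EDD order: J2 → J3 → J1
Completion and lateness:
  J2: C=4, d=23, L=4-23=-19
  J3: C=6, d=41, L=6-41=-35
  J1: C=14, d=56, L=14-56=-42
Lmax = max(-19, -35, -42)
= -19


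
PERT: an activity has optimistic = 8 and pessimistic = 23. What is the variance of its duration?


σ² = ((p - o) / 6)² = (p - o)² / 36
= (23 - 8)² / 36
= 15² / 36
= 225 / 36
= 6.2500


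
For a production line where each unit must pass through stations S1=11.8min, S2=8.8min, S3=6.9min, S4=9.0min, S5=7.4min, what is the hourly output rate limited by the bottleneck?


Bottleneck = longest station time
Station times: [11.8, 8.8, 6.9, 9.0, 7.4]
Max = 11.8 min
Rate = 60 / 11.8
= 5.08 units/hour (bottleneck: 11.8min)


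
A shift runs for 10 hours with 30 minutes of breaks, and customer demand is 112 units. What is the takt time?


Available = 10×60 - 30 = 570 min
Takt time = 570 / 112
= 5.09 min/unit


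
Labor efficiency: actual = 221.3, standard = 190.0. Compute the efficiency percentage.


Efficiency = (actual / standard) × 100
= (221.3 / 190.0) × 100
= 116.5%


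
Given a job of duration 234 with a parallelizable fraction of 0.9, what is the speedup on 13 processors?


Amdahl's law: T_p = T × ((1-p) + p/N)
= 234 × ((1-0.9) + 0.9/13)
= 234 × (0.10 + 0.0692)
= 234 × 0.1692
= 39.60
Speedup = 234/39.60
= 5.91×


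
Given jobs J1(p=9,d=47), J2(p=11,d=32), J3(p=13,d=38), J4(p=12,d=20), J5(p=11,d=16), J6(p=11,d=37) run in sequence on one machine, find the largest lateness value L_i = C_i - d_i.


Lateness per job (L = C - d):
  J1: C=9, d=47, L=-38
  J2: C=20, d=32, L=-12
  J3: C=33, d=38, L=-5
  J4: C=45, d=20, L=25
  J5: C=56, d=16, L=40
  J6: C=67, d=37, L=30
Lmax = max(-38, -12, -5, 25, 40, 30)
= 40


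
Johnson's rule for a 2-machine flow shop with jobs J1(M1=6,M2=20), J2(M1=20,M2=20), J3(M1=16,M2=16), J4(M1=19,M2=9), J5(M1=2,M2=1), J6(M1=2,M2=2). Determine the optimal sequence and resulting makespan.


Johnson's rule:
Group 1 (M1≤M2, sort by M1): ['J6', 'J1', 'J3', 'J2']
Group 2 (M1>M2, sort desc M2): ['J4', 'J5']
Sequence: J6 → J1 → J3 → J2 → J4 → J5
Makespan calculation:
  J6: M1 done=2, M2 done=4
  J1: M1 done=8, M2 done=28
  J3: M1 done=24, M2 done=44
  J2: M1 done=44, M2 done=64
  J4: M1 done=63, M2 done=73
  J5: M1 done=65, M2 done=74
= Sequence: J6 → J1 → J3 → J2 → J4 → J5, Makespan: 74


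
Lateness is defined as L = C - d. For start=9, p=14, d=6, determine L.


Completion = 9 + 14 = 23
Lateness = C - d = 23 - 6
= 17


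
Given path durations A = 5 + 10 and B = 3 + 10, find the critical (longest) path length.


Path A: 5 + 10 = 15
Path B: 3 + 10 = 13
Critical path = longest = max(15, 13)
= 15 (Path A)


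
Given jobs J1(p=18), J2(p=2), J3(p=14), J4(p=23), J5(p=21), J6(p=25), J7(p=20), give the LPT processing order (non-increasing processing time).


LPT: sort by longest processing time first
  J6: p=25
  J4: p=23
  J5: p=21
  J7: p=20
  J1: p=18
  J3: p=14
  J2: p=2
Order: J6 → J4 → J5 → J7 → J1 → J3 → J2


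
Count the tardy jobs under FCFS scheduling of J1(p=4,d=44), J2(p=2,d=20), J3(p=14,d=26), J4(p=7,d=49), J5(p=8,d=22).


Completion vs due date:
  J1: C=4, d=44 → on time
  J2: C=6, d=20 → on time
  J3: C=20, d=26 → on time
  J4: C=27, d=49 → on time
  J5: C=35, d=22 → TARDY
Tardy jobs: J5
Count = 1


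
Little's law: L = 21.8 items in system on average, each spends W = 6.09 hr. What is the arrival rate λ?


Little's law: L = λW → λ = L / W
= 21.8 / 6.09
= 3.58 per hour


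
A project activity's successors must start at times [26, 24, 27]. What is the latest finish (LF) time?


LF = min of all successor start times
Successors start at: [26, 24, 27]
LF = min(26, 24, 27)
= 24


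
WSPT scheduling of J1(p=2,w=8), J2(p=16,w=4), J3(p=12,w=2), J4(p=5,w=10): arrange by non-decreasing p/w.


WSPT (Smith's rule): sort by p/w ascending
  J1: p/w = 2/8 = 0.250
  J4: p/w = 5/10 = 0.500
  J2: p/w = 16/4 = 4.000
  J3: p/w = 12/2 = 6.000
Order: J1 → J4 → J2 → J3


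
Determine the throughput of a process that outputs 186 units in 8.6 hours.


Throughput = units / time
= 186 / 8.6
= 21.6 units/hour


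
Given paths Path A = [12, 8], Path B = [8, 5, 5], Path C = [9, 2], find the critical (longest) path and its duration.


Path A: 12 + 8 = 20
Path B: 8 + 5 + 5 = 18
Path C: 9 + 2 = 11
Critical path = longest = max(20, 18, 11)
= 20 (Path A)


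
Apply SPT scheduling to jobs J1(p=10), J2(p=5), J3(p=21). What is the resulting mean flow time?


SPT order: J2 → J1 → J3
Completion times:
  J2: C=5
  J1: C=15
  J3: C=36
Sum = 56, n = 3
Mean flow = 56/3
= 18.67


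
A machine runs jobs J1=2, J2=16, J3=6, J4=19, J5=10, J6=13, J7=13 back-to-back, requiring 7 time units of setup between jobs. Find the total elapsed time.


Makespan = Σ processing + (n-1) × setup
= (2 + 16 + 6 + 19 + 10 + 13 + 13) + (7-1)×7
= 79 + 42
= 121 time units


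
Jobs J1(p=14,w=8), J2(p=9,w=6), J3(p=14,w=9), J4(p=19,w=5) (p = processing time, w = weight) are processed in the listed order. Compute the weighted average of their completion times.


Completion times:
  J1: C=14, w×C=8×14=112
  J2: C=23, w×C=6×23=138
  J3: C=37, w×C=9×37=333
  J4: C=56, w×C=5×56=280
Sum w×C = 863
Sum w = 28
Weighted avg = 863/28
= 30.82


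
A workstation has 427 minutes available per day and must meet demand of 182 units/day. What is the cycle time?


Cycle time = available time / demand
= 427 / 182
= 2.35 min/unit


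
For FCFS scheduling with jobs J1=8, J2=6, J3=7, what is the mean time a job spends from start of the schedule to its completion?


Completion times:
  J1: completes at 8
  J2: completes at 14
  J3: completes at 21
Sum = 43
Average = 43/3
= 14.33


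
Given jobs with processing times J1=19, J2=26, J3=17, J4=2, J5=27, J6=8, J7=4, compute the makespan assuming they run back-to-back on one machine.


Sequential makespan: sum all processing times
= 19 + 26 + 17 + 2 + 27 + 8 + 4
= 103 time units


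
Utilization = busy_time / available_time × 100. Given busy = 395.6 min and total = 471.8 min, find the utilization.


Utilization = busy / total × 100
= 395.6 / 471.8 × 100
= 83.8%


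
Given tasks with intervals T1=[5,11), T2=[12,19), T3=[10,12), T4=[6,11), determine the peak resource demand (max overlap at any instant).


Check each time point for overlaps:
  t=10: 3 tasks active (T1, T3, T4)
Max concurrent = 3


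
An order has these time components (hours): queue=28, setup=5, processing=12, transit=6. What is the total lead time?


Lead time = queue + setup + processing + transit
= 28 + 5 + 12 + 6
= 51 hours


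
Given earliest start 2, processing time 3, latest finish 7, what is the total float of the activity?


EF = ES + duration = 2 + 3 = 5
LS = LF - duration = 7 - 3 = 4
Total Float = LF - EF = 7 - 5
(or LS - ES = 4 - 2)
= 2


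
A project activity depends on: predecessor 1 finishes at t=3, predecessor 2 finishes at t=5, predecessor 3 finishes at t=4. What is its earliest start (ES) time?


ES = max of all predecessor completion times
Predecessors: [3, 5, 4]
ES = max(3, 5, 4)
= 5


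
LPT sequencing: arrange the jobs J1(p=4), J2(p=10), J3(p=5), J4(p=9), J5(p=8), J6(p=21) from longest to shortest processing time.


LPT: sort by longest processing time first
  J6: p=21
  J2: p=10
  J4: p=9
  J5: p=8
  J3: p=5
  J1: p=4
Order: J6 → J2 → J4 → J5 → J3 → J1


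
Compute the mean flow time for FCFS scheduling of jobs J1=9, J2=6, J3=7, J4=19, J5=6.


Completion times:
  J1: completes at 9
  J2: completes at 15
  J3: completes at 22
  J4: completes at 41
  J5: completes at 47
Sum = 134
Average = 134/5
= 26.80


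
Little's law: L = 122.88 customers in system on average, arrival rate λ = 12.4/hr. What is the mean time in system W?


Little's law: L = λW → W = L / λ
= 122.88 / 12.4
= 9.91 hours


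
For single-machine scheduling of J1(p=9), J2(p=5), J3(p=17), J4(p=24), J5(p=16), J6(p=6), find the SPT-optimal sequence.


SPT: sort by shortest processing time
  J2: p=5
  J6: p=6
  J1: p=9
  J5: p=16
  J3: p=17
  J4: p=24
Order: J2 → J6 → J1 → J5 → J3 → J4


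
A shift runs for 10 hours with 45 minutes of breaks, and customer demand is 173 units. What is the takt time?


Available = 10×60 - 45 = 555 min
Takt time = 555 / 173
= 3.21 min/unit


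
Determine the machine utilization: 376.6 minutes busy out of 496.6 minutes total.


Utilization = busy / total × 100
= 376.6 / 496.6 × 100
= 75.8%


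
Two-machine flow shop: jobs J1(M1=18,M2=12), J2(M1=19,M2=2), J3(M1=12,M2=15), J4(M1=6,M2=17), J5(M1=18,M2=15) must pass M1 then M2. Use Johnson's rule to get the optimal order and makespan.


Johnson's rule:
Group 1 (M1≤M2, sort by M1): ['J4', 'J3']
Group 2 (M1>M2, sort desc M2): ['J5', 'J1', 'J2']
Sequence: J4 → J3 → J5 → J1 → J2
Makespan calculation:
  J4: M1 done=6, M2 done=23
  J3: M1 done=18, M2 done=38
  J5: M1 done=36, M2 done=53
  J1: M1 done=54, M2 done=66
  J2: M1 done=73, M2 done=75
= Sequence: J4 → J3 → J5 → J1 → J2, Makespan: 75


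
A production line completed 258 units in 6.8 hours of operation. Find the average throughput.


Throughput = units / time
= 258 / 6.8
= 37.9 units/hour


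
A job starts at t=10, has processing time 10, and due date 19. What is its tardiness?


Completion = start + processing = 10 + 10 = 20
Tardiness = max(0, C - d) = max(0, 20 - 19)
= max(0, 1)
= 1


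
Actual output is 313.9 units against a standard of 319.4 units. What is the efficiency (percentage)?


Efficiency = (actual / standard) × 100
= (313.9 / 319.4) × 100
= 98.3%


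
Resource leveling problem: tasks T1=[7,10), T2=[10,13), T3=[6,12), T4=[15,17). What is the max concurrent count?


Check each time point for overlaps:
  t=7: 2 tasks active (T1, T3)
Max concurrent = 2


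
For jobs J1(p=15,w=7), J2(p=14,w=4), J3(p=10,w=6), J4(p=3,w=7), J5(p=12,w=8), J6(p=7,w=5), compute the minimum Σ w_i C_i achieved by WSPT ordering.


WSPT order (by p/w): J4 → J6 → J5 → J3 → J1 → J2
  J4: C=3, w·C=7×3=21
  J6: C=10, w·C=5×10=50
  J5: C=22, w·C=8×22=176
  J3: C=32, w·C=6×32=192
  J1: C=47, w·C=7×47=329
  J2: C=61, w·C=4×61=244
Σ w·C = 1012
= 1012


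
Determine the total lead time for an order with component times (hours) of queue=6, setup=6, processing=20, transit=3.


Lead time = queue + setup + processing + transit
= 6 + 6 + 20 + 3
= 35 hours


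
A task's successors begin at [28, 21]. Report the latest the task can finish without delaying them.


LF = min of all successor start times
Successors start at: [28, 21]
LF = min(28, 21)
= 21


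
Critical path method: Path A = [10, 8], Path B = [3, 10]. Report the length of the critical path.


Path A: 10 + 8 = 18
Path B: 3 + 10 = 13
Critical path = longest = max(18, 13)
= 18 (Path A)


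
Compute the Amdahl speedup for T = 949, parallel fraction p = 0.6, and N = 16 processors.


Amdahl's law: T_p = T × ((1-p) + p/N)
= 949 × ((1-0.6) + 0.6/16)
= 949 × (0.40 + 0.0375)
= 949 × 0.4375
= 415.19
Speedup = 949/415.19
= 2.29×


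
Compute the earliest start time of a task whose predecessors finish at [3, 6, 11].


ES = max of all predecessor completion times
Predecessors: [3, 6, 11]
ES = max(3, 6, 11)
= 11


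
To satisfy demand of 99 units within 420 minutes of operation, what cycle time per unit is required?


Cycle time = available time / demand
= 420 / 99
= 4.24 min/unit


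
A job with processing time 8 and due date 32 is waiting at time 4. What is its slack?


Slack = due - current_time - processing
= 32 - 4 - 8
= 20


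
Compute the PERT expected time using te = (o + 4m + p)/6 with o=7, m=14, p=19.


te = (o + 4m + p) / 6
= (7 + 4×14 + 19) / 6
= (7 + 56 + 19) / 6
= 82 / 6
= 13.67


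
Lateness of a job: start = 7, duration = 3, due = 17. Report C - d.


Completion = 7 + 3 = 10
Lateness = C - d = 10 - 17
= -7


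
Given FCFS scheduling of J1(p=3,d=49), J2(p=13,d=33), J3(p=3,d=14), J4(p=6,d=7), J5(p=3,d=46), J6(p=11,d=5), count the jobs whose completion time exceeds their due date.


Completion vs due date:
  J1: C=3, d=49 → on time
  J2: C=16, d=33 → on time
  J3: C=19, d=14 → TARDY
  J4: C=25, d=7 → TARDY
  J5: C=28, d=46 → on time
  J6: C=39, d=5 → TARDY
Tardy jobs: J3, J4, J6
Count = 3


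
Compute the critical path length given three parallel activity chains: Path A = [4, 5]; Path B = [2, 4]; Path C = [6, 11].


Path A: 4 + 5 = 9
Path B: 2 + 4 = 6
Path C: 6 + 11 = 17
Critical path = longest = max(9, 6, 17)
= 17 (Path C)


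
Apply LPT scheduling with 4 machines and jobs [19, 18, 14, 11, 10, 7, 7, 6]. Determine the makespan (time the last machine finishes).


Jobs (LPT sorted): [19, 18, 14, 11, 10, 7, 7, 6]
Machines: 4
  J=19 → Machine 1 (load: 0+19=19)
  J=18 → Machine 2 (load: 0+18=18)
  J=14 → Machine 3 (load: 0+14=14)
  J=11 → Machine 4 (load: 0+11=11)
  J=10 → Machine 4 (load: 11+10=21)
  J=7 → Machine 3 (load: 14+7=21)
  J=7 → Machine 2 (load: 18+7=25)
  J=6 → Machine 1 (load: 19+6=25)
Machine loads: [25, 25, 21, 21]
Makespan = max = 25 time units


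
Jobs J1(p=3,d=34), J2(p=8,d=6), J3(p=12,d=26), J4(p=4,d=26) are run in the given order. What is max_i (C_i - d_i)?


Lateness per job (L = C - d):
  J1: C=3, d=34, L=-31
  J2: C=11, d=6, L=5
  J3: C=23, d=26, L=-3
  J4: C=27, d=26, L=1
Lmax = max(-31, 5, -3, 1)
= 5


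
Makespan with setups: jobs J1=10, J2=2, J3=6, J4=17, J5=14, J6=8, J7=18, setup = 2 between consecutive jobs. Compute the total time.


Makespan = Σ processing + (n-1) × setup
= (10 + 2 + 6 + 17 + 14 + 8 + 18) + (7-1)×2
= 75 + 12
= 87 time units


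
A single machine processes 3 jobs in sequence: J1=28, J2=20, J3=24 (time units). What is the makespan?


Sequential makespan: sum all processing times
= 28 + 20 + 24
= 72 time units


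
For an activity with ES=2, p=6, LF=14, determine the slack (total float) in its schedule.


EF = ES + duration = 2 + 6 = 8
LS = LF - duration = 14 - 6 = 8
Total Float = LF - EF = 14 - 8
(or LS - ES = 8 - 2)
= 6


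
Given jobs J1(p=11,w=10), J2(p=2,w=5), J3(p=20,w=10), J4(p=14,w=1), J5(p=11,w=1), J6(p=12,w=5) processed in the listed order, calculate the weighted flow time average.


Completion times:
  J1: C=11, w×C=10×11=110
  J2: C=13, w×C=5×13=65
  J3: C=33, w×C=10×33=330
  J4: C=47, w×C=1×47=47
  J5: C=58, w×C=1×58=58
  J6: C=70, w×C=5×70=350
Sum w×C = 960
Sum w = 32
Weighted avg = 960/32
= 30.00


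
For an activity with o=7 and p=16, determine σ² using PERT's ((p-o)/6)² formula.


σ² = ((p - o) / 6)² = (p - o)² / 36
= (16 - 7)² / 36
= 9² / 36
= 81 / 36
= 2.2500


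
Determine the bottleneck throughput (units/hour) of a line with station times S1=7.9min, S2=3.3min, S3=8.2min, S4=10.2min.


Bottleneck = longest station time
Station times: [7.9, 3.3, 8.2, 10.2]
Max = 10.2 min
Rate = 60 / 10.2
= 5.88 units/hour (bottleneck: 10.2min)


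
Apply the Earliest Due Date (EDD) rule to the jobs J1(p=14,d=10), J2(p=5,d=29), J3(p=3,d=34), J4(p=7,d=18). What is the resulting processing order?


EDD: sort by earliest due date
  J1: d=10, p=14
  J4: d=18, p=7
  J2: d=29, p=5
  J3: d=34, p=3
Order: J1 → J4 → J2 → J3


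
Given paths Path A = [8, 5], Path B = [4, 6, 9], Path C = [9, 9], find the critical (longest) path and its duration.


Path A: 8 + 5 = 13
Path B: 4 + 6 + 9 = 19
Path C: 9 + 9 = 18
Critical path = longest = max(13, 19, 18)
= 19 (Path B)


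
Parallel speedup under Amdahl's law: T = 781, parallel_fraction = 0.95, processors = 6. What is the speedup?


Amdahl's law: T_p = T × ((1-p) + p/N)
= 781 × ((1-0.95) + 0.95/6)
= 781 × (0.05 + 0.1583)
= 781 × 0.2083
= 162.71
Speedup = 781/162.71
= 4.80×


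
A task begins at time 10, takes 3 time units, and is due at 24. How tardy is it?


Completion = start + processing = 10 + 3 = 13
Tardiness = max(0, C - d) = max(0, 13 - 24)
= max(0, -11)
= 0


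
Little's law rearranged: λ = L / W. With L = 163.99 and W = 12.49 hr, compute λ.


Little's law: L = λW → λ = L / W
= 163.99 / 12.49
= 13.13 per hour


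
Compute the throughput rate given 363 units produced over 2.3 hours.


Throughput = units / time
= 363 / 2.3
= 157.8 units/hour


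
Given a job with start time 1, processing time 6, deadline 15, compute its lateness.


Completion = 1 + 6 = 7
Lateness = C - d = 7 - 15
= -8


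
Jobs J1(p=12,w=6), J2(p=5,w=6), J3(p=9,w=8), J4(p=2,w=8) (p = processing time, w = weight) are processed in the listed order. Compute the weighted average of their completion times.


Completion times:
  J1: C=12, w×C=6×12=72
  J2: C=17, w×C=6×17=102
  J3: C=26, w×C=8×26=208
  J4: C=28, w×C=8×28=224
Sum w×C = 606
Sum w = 28
Weighted avg = 606/28
= 21.64


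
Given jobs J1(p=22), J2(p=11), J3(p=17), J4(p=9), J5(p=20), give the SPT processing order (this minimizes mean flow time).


SPT: sort by shortest processing time
  J4: p=9
  J2: p=11
  J3: p=17
  J5: p=20
  J1: p=22
Order: J4 → J2 → J3 → J5 → J1
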